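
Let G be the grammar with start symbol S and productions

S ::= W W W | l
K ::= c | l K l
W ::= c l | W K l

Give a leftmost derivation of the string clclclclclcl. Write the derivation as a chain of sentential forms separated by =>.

S => WWW => WKlWW => WKlKlWW => clKlKlWW => clclKlWW => clclclWW => clclclWKlW => clclclclKlW => clclclclclW => clclclclclcl

S => WWW   [S ::= W W W]
WWW => WKlWW   [W ::= W K l]
WKlWW => WKlKlWW   [W ::= W K l]
WKlKlWW => clKlKlWW   [W ::= c l]
clKlKlWW => clclKlWW   [K ::= c]
clclKlWW => clclclWW   [K ::= c]
clclclWW => clclclWKlW   [W ::= W K l]
clclclWKlW => clclclclKlW   [W ::= c l]
clclclclKlW => clclclclclW   [K ::= c]
clclclclclW => clclclclclcl   [W ::= c l]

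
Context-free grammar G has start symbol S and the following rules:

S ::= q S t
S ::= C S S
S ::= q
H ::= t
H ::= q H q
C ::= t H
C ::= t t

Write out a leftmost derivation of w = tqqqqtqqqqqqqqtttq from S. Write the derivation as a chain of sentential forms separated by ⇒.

S ⇒ CSS ⇒ tHSS ⇒ tqHqSS ⇒ tqqHqqSS ⇒ tqqqHqqqSS ⇒ tqqqqHqqqqSS ⇒ tqqqqtqqqqSS ⇒ tqqqqtqqqqqStS ⇒ tqqqqtqqqqqqSttS ⇒ tqqqqtqqqqqqqStttS ⇒ tqqqqtqqqqqqqqtttS ⇒ tqqqqtqqqqqqqqtttq

S ⇒ CSS   [S ::= C S S]
CSS ⇒ tHSS   [C ::= t H]
tHSS ⇒ tqHqSS   [H ::= q H q]
tqHqSS ⇒ tqqHqqSS   [H ::= q H q]
tqqHqqSS ⇒ tqqqHqqqSS   [H ::= q H q]
tqqqHqqqSS ⇒ tqqqqHqqqqSS   [H ::= q H q]
tqqqqHqqqqSS ⇒ tqqqqtqqqqSS   [H ::= t]
tqqqqtqqqqSS ⇒ tqqqqtqqqqqStS   [S ::= q S t]
tqqqqtqqqqqStS ⇒ tqqqqtqqqqqqSttS   [S ::= q S t]
tqqqqtqqqqqqSttS ⇒ tqqqqtqqqqqqqStttS   [S ::= q S t]
tqqqqtqqqqqqqStttS ⇒ tqqqqtqqqqqqqqtttS   [S ::= q]
tqqqqtqqqqqqqqtttS ⇒ tqqqqtqqqqqqqqtttq   [S ::= q]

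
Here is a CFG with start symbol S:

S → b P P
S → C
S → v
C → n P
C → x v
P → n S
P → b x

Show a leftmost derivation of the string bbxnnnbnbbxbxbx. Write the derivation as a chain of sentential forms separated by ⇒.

S ⇒ bPP   [S → b P P]
bPP ⇒ bbxP   [P → b x]
bbxP ⇒ bbxnS   [P → n S]
bbxnS ⇒ bbxnC   [S → C]
bbxnC ⇒ bbxnnP   [C → n P]
bbxnnP ⇒ bbxnnnS   [P → n S]
bbxnnnS ⇒ bbxnnnbPP   [S → b P P]
bbxnnnbPP ⇒ bbxnnnbnSP   [P → n S]
bbxnnnbnSP ⇒ bbxnnnbnbPPP   [S → b P P]
bbxnnnbnbPPP ⇒ bbxnnnbnbbxPP   [P → b x]
bbxnnnbnbbxPP ⇒ bbxnnnbnbbxbxP   [P → b x]
bbxnnnbnbbxbxP ⇒ bbxnnnbnbbxbxbx   [P → b x]

S ⇒ bPP ⇒ bbxP ⇒ bbxnS ⇒ bbxnC ⇒ bbxnnP ⇒ bbxnnnS ⇒ bbxnnnbPP ⇒ bbxnnnbnSP ⇒ bbxnnnbnbPPP ⇒ bbxnnnbnbbxPP ⇒ bbxnnnbnbbxbxP ⇒ bbxnnnbnbbxbxbx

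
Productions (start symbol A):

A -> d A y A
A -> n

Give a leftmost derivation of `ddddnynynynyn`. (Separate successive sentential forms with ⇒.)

A ⇒ dAyA ⇒ ddAyAyA ⇒ dddAyAyAyA ⇒ ddddAyAyAyAyA ⇒ ddddnyAyAyAyA ⇒ ddddnynyAyAyA ⇒ ddddnynynyAyA ⇒ ddddnynynynyA ⇒ ddddnynynynyn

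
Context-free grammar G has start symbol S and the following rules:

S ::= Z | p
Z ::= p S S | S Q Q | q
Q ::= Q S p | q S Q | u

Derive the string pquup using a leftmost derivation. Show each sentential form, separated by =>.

S => Z   [S ::= Z]
Z => pSS   [Z ::= p S S]
pSS => pZS   [S ::= Z]
pZS => pSQQS   [Z ::= S Q Q]
pSQQS => pZQQS   [S ::= Z]
pZQQS => pqQQS   [Z ::= q]
pqQQS => pquQS   [Q ::= u]
pquQS => pquuS   [Q ::= u]
pquuS => pquup   [S ::= p]

S => Z => pSS => pZS => pSQQS => pZQQS => pqQQS => pquQS => pquuS => pquup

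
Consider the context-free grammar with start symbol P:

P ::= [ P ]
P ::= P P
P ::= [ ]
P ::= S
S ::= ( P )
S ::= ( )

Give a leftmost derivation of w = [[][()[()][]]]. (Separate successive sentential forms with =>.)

P => [P]   [P ::= [ P ]]
[P] => [PP]   [P ::= P P]
[PP] => [[]P]   [P ::= [ ]]
[[]P] => [[][P]]   [P ::= [ P ]]
[[][P]] => [[][PP]]   [P ::= P P]
[[][PP]] => [[][PPP]]   [P ::= P P]
[[][PPP]] => [[][SPP]]   [P ::= S]
[[][SPP]] => [[][()PP]]   [S ::= ( )]
[[][()PP]] => [[][()[P]P]]   [P ::= [ P ]]
[[][()[P]P]] => [[][()[S]P]]   [P ::= S]
[[][()[S]P]] => [[][()[()]P]]   [S ::= ( )]
[[][()[()]P]] => [[][()[()][]]]   [P ::= [ ]]

P=>[P]=>[PP]=>[[]P]=>[[][P]]=>[[][PP]]=>[[][PPP]]=>[[][SPP]]=>[[][()PP]]=>[[][()[P]P]]=>[[][()[S]P]]=>[[][()[()]P]]=>[[][()[()][]]]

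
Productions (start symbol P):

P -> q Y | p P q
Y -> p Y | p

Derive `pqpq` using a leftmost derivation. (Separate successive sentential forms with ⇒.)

P ⇒ pPq   [P -> p P q]
pPq ⇒ pqYq   [P -> q Y]
pqYq ⇒ pqpq   [Y -> p]

P⇒pPq⇒pqYq⇒pqpq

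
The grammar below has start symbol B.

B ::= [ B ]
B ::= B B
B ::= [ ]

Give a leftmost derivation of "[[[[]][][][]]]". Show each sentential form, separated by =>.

B => [B] => [[B]] => [[BB]] => [[BBB]] => [[BBBB]] => [[[B]BBB]] => [[[[]]BBB]] => [[[[]][]BB]] => [[[[]][][]B]] => [[[[]][][][]]]

B => [B]   [B ::= [ B ]]
[B] => [[B]]   [B ::= [ B ]]
[[B]] => [[BB]]   [B ::= B B]
[[BB]] => [[BBB]]   [B ::= B B]
[[BBB]] => [[BBBB]]   [B ::= B B]
[[BBBB]] => [[[B]BBB]]   [B ::= [ B ]]
[[[B]BBB]] => [[[[]]BBB]]   [B ::= [ ]]
[[[[]]BBB]] => [[[[]][]BB]]   [B ::= [ ]]
[[[[]][]BB]] => [[[[]][][]B]]   [B ::= [ ]]
[[[[]][][]B]] => [[[[]][][][]]]   [B ::= [ ]]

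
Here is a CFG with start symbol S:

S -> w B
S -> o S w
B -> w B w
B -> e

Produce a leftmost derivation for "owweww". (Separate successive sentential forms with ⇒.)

S⇒oSw⇒owBw⇒owwBww⇒owweww

S ⇒ oSw   [S -> o S w]
oSw ⇒ owBw   [S -> w B]
owBw ⇒ owwBww   [B -> w B w]
owwBww ⇒ owweww   [B -> e]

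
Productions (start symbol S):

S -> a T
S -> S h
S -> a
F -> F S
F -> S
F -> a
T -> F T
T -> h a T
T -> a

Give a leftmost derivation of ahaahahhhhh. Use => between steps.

S => Sh => Shh => Shhh => Shhhh => Shhhhh => aThhhhh => ahaThhhhh => ahaFThhhhh => ahaSThhhhh => ahaShThhhhh => ahaahThhhhh => ahaahahhhhh

S => Sh   [S -> S h]
Sh => Shh   [S -> S h]
Shh => Shhh   [S -> S h]
Shhh => Shhhh   [S -> S h]
Shhhh => Shhhhh   [S -> S h]
Shhhhh => aThhhhh   [S -> a T]
aThhhhh => ahaThhhhh   [T -> h a T]
ahaThhhhh => ahaFThhhhh   [T -> F T]
ahaFThhhhh => ahaSThhhhh   [F -> S]
ahaSThhhhh => ahaShThhhhh   [S -> S h]
ahaShThhhhh => ahaahThhhhh   [S -> a]
ahaahThhhhh => ahaahahhhhh   [T -> a]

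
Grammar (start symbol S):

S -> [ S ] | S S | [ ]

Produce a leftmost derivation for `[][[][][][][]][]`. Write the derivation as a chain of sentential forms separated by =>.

S => SS => SSS => []SS => [][S]S => [][SS]S => [][SSS]S => [][SSSS]S => [][SSSSS]S => [][[]SSSS]S => [][[][]SSS]S => [][[][][]SS]S => [][[][][][]S]S => [][[][][][][]]S => [][[][][][][]][]

S => SS   [S -> S S]
SS => SSS   [S -> S S]
SSS => []SS   [S -> [ ]]
[]SS => [][S]S   [S -> [ S ]]
[][S]S => [][SS]S   [S -> S S]
[][SS]S => [][SSS]S   [S -> S S]
[][SSS]S => [][SSSS]S   [S -> S S]
[][SSSS]S => [][SSSSS]S   [S -> S S]
[][SSSSS]S => [][[]SSSS]S   [S -> [ ]]
[][[]SSSS]S => [][[][]SSS]S   [S -> [ ]]
[][[][]SSS]S => [][[][][]SS]S   [S -> [ ]]
[][[][][]SS]S => [][[][][][]S]S   [S -> [ ]]
[][[][][][]S]S => [][[][][][][]]S   [S -> [ ]]
[][[][][][][]]S => [][[][][][][]][]   [S -> [ ]]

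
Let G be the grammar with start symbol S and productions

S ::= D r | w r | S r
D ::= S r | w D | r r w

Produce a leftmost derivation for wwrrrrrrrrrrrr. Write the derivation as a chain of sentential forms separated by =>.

S => Sr => Drr => wDrr => wSrrr => wDrrrr => wSrrrrr => wSrrrrrr => wSrrrrrrr => wDrrrrrrrr => wSrrrrrrrrr => wDrrrrrrrrrr => wSrrrrrrrrrrr => wwrrrrrrrrrrrr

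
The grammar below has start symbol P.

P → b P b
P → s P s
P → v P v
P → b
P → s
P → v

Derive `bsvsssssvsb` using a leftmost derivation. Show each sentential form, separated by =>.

P => bPb   [P → b P b]
bPb => bsPsb   [P → s P s]
bsPsb => bsvPvsb   [P → v P v]
bsvPvsb => bsvsPsvsb   [P → s P s]
bsvsPsvsb => bsvssPssvsb   [P → s P s]
bsvssPssvsb => bsvsssssvsb   [P → s]

P => bPb => bsPsb => bsvPvsb => bsvsPsvsb => bsvssPssvsb => bsvsssssvsb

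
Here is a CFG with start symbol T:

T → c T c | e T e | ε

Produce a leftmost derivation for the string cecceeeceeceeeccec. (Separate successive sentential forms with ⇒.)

T ⇒ cTc   [T → c T c]
cTc ⇒ ceTec   [T → e T e]
ceTec ⇒ cecTcec   [T → c T c]
cecTcec ⇒ ceccTccec   [T → c T c]
ceccTccec ⇒ cecceTeccec   [T → e T e]
cecceTeccec ⇒ cecceeTeeccec   [T → e T e]
cecceeTeeccec ⇒ cecceeeTeeeccec   [T → e T e]
cecceeeTeeeccec ⇒ cecceeecTceeeccec   [T → c T c]
cecceeecTceeeccec ⇒ cecceeeceTeceeeccec   [T → e T e]
cecceeeceTeceeeccec ⇒ cecceeeceeceeeccec   [T → ε]

T ⇒ cTc ⇒ ceTec ⇒ cecTcec ⇒ ceccTccec ⇒ cecceTeccec ⇒ cecceeTeeccec ⇒ cecceeeTeeeccec ⇒ cecceeecTceeeccec ⇒ cecceeeceTeceeeccec ⇒ cecceeeceeceeeccec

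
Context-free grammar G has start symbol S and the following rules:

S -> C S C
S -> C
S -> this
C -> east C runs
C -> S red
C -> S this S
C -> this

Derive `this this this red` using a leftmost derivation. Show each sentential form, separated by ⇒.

S ⇒ C ⇒ S red ⇒ C S C red ⇒ this S C red ⇒ this this C red ⇒ this this this red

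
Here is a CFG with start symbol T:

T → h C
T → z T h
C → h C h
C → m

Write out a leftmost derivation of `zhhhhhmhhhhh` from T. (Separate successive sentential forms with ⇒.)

T⇒zTh⇒zhCh⇒zhhChh⇒zhhhChhh⇒zhhhhChhhh⇒zhhhhhChhhhh⇒zhhhhhmhhhhh

T ⇒ zTh   [T → z T h]
zTh ⇒ zhCh   [T → h C]
zhCh ⇒ zhhChh   [C → h C h]
zhhChh ⇒ zhhhChhh   [C → h C h]
zhhhChhh ⇒ zhhhhChhhh   [C → h C h]
zhhhhChhhh ⇒ zhhhhhChhhhh   [C → h C h]
zhhhhhChhhhh ⇒ zhhhhhmhhhhh   [C → m]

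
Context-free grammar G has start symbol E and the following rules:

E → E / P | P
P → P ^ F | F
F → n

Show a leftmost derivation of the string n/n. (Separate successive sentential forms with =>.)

E=>E/P=>P/P=>F/P=>n/P=>n/F=>n/n

E => E/P   [E → E / P]
E/P => P/P   [E → P]
P/P => F/P   [P → F]
F/P => n/P   [F → n]
n/P => n/F   [P → F]
n/F => n/n   [F → n]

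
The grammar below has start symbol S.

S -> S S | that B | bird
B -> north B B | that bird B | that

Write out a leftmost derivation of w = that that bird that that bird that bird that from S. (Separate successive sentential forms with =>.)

S => S S => that B S => that that S => that that S S => that that bird S => that that bird that B => that that bird that that bird B => that that bird that that bird that bird B => that that bird that that bird that bird that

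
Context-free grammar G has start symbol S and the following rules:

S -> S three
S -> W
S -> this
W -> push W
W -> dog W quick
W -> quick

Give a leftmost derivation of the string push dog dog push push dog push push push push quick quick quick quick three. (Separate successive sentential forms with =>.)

S => S three => W three => push W three => push dog W quick three => push dog dog W quick quick three => push dog dog push W quick quick three => push dog dog push push W quick quick three => push dog dog push push dog W quick quick quick three => push dog dog push push dog push W quick quick quick three => push dog dog push push dog push push W quick quick quick three => push dog dog push push dog push push push W quick quick quick three => push dog dog push push dog push push push push W quick quick quick three => push dog dog push push dog push push push push quick quick quick quick three

S => S three   [S -> S three]
S three => W three   [S -> W]
W three => push W three   [W -> push W]
push W three => push dog W quick three   [W -> dog W quick]
push dog W quick three => push dog dog W quick quick three   [W -> dog W quick]
push dog dog W quick quick three => push dog dog push W quick quick three   [W -> push W]
push dog dog push W quick quick three => push dog dog push push W quick quick three   [W -> push W]
push dog dog push push W quick quick three => push dog dog push push dog W quick quick quick three   [W -> dog W quick]
push dog dog push push dog W quick quick quick three => push dog dog push push dog push W quick quick quick three   [W -> push W]
push dog dog push push dog push W quick quick quick three => push dog dog push push dog push push W quick quick quick three   [W -> push W]
push dog dog push push dog push push W quick quick quick three => push dog dog push push dog push push push W quick quick quick three   [W -> push W]
push dog dog push push dog push push push W quick quick quick three => push dog dog push push dog push push push push W quick quick quick three   [W -> push W]
push dog dog push push dog push push push push W quick quick quick three => push dog dog push push dog push push push push quick quick quick quick three   [W -> quick]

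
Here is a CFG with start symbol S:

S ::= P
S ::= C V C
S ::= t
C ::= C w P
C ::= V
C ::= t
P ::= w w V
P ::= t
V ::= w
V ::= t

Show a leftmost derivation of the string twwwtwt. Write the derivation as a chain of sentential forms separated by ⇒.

S ⇒ CVC ⇒ CwPVC ⇒ twPVC ⇒ twwwVVC ⇒ twwwtVC ⇒ twwwtwC ⇒ twwwtwV ⇒ twwwtwt

S ⇒ CVC   [S ::= C V C]
CVC ⇒ CwPVC   [C ::= C w P]
CwPVC ⇒ twPVC   [C ::= t]
twPVC ⇒ twwwVVC   [P ::= w w V]
twwwVVC ⇒ twwwtVC   [V ::= t]
twwwtVC ⇒ twwwtwC   [V ::= w]
twwwtwC ⇒ twwwtwV   [C ::= V]
twwwtwV ⇒ twwwtwt   [V ::= t]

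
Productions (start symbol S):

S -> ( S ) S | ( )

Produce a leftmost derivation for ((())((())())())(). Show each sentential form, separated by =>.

S => (S)S   [S -> ( S ) S]
(S)S => ((S)S)S   [S -> ( S ) S]
((S)S)S => ((())S)S   [S -> ( )]
((())S)S => ((())(S)S)S   [S -> ( S ) S]
((())(S)S)S => ((())((S)S)S)S   [S -> ( S ) S]
((())((S)S)S)S => ((())((())S)S)S   [S -> ( )]
((())((())S)S)S => ((())((())())S)S   [S -> ( )]
((())((())())S)S => ((())((())())())S   [S -> ( )]
((())((())())())S => ((())((())())())()   [S -> ( )]

S => (S)S => ((S)S)S => ((())S)S => ((())(S)S)S => ((())((S)S)S)S => ((())((())S)S)S => ((())((())())S)S => ((())((())())())S => ((())((())())())()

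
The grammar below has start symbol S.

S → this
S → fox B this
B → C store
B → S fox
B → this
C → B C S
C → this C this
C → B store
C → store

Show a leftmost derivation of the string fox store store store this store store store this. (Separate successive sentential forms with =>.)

S => fox B this   [S → fox B this]
fox B this => fox C store this   [B → C store]
fox C store this => fox B store store this   [C → B store]
fox B store store this => fox C store store store this   [B → C store]
fox C store store store this => fox B C S store store store this   [C → B C S]
fox B C S store store store this => fox C store C S store store store this   [B → C store]
fox C store C S store store store this => fox store store C S store store store this   [C → store]
fox store store C S store store store this => fox store store store S store store store this   [C → store]
fox store store store S store store store this => fox store store store this store store store this   [S → this]

S => fox B this => fox C store this => fox B store store this => fox C store store store this => fox B C S store store store this => fox C store C S store store store this => fox store store C S store store store this => fox store store store S store store store this => fox store store store this store store store this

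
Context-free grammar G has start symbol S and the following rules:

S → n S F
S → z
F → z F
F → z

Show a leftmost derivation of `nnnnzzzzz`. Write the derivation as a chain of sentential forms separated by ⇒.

S ⇒ nSF ⇒ nnSFF ⇒ nnnSFFF ⇒ nnnnSFFFF ⇒ nnnnzFFFF ⇒ nnnnzzFFF ⇒ nnnnzzzFF ⇒ nnnnzzzzF ⇒ nnnnzzzzz

S ⇒ nSF   [S → n S F]
nSF ⇒ nnSFF   [S → n S F]
nnSFF ⇒ nnnSFFF   [S → n S F]
nnnSFFF ⇒ nnnnSFFFF   [S → n S F]
nnnnSFFFF ⇒ nnnnzFFFF   [S → z]
nnnnzFFFF ⇒ nnnnzzFFF   [F → z]
nnnnzzFFF ⇒ nnnnzzzFF   [F → z]
nnnnzzzFF ⇒ nnnnzzzzF   [F → z]
nnnnzzzzF ⇒ nnnnzzzzz   [F → z]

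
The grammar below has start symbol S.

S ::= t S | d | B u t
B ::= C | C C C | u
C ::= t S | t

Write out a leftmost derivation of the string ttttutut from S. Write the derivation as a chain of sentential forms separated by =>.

S => But => Cut => tSut => tButut => tCCCutut => ttCCutut => tttCutut => ttttutut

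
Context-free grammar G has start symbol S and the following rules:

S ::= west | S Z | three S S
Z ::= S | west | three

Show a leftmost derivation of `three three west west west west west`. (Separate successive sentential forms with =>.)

S => three S S => three S Z S => three three S S Z S => three three S Z S Z S => three three west Z S Z S => three three west west S Z S => three three west west west Z S => three three west west west west S => three three west west west west west

S => three S S   [S ::= three S S]
three S S => three S Z S   [S ::= S Z]
three S Z S => three three S S Z S   [S ::= three S S]
three three S S Z S => three three S Z S Z S   [S ::= S Z]
three three S Z S Z S => three three west Z S Z S   [S ::= west]
three three west Z S Z S => three three west west S Z S   [Z ::= west]
three three west west S Z S => three three west west west Z S   [S ::= west]
three three west west west Z S => three three west west west west S   [Z ::= west]
three three west west west west S => three three west west west west west   [S ::= west]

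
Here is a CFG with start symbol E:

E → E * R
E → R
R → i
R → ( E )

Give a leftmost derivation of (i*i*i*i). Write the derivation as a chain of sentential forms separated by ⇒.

E ⇒ R   [E → R]
R ⇒ (E)   [R → ( E )]
(E) ⇒ (E*R)   [E → E * R]
(E*R) ⇒ (E*R*R)   [E → E * R]
(E*R*R) ⇒ (E*R*R*R)   [E → E * R]
(E*R*R*R) ⇒ (R*R*R*R)   [E → R]
(R*R*R*R) ⇒ (i*R*R*R)   [R → i]
(i*R*R*R) ⇒ (i*i*R*R)   [R → i]
(i*i*R*R) ⇒ (i*i*i*R)   [R → i]
(i*i*i*R) ⇒ (i*i*i*i)   [R → i]

E ⇒ R ⇒ (E) ⇒ (E*R) ⇒ (E*R*R) ⇒ (E*R*R*R) ⇒ (R*R*R*R) ⇒ (i*R*R*R) ⇒ (i*i*R*R) ⇒ (i*i*i*R) ⇒ (i*i*i*i)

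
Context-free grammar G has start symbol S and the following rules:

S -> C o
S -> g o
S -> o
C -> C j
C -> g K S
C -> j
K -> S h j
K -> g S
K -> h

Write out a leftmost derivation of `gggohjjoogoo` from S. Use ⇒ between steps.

S ⇒ Co   [S -> C o]
Co ⇒ gKSo   [C -> g K S]
gKSo ⇒ ggSSo   [K -> g S]
ggSSo ⇒ ggCoSo   [S -> C o]
ggCoSo ⇒ gggKSoSo   [C -> g K S]
gggKSoSo ⇒ gggShjSoSo   [K -> S h j]
gggShjSoSo ⇒ gggohjSoSo   [S -> o]
gggohjSoSo ⇒ gggohjCooSo   [S -> C o]
gggohjCooSo ⇒ gggohjjooSo   [C -> j]
gggohjjooSo ⇒ gggohjjoogoo   [S -> g o]

S ⇒ Co ⇒ gKSo ⇒ ggSSo ⇒ ggCoSo ⇒ gggKSoSo ⇒ gggShjSoSo ⇒ gggohjSoSo ⇒ gggohjCooSo ⇒ gggohjjooSo ⇒ gggohjjoogoo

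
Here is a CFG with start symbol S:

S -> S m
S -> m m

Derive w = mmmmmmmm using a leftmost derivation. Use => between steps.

S => Sm   [S -> S m]
Sm => Smm   [S -> S m]
Smm => Smmm   [S -> S m]
Smmm => Smmmm   [S -> S m]
Smmmm => Smmmmm   [S -> S m]
Smmmmm => Smmmmmm   [S -> S m]
Smmmmmm => mmmmmmmm   [S -> m m]

S => Sm => Smm => Smmm => Smmmm => Smmmmm => Smmmmmm => mmmmmmmm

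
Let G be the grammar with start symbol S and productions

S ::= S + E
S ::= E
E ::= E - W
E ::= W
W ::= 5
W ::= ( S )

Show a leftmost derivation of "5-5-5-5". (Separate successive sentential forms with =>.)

S=>E=>E-W=>E-W-W=>E-W-W-W=>W-W-W-W=>5-W-W-W=>5-5-W-W=>5-5-5-W=>5-5-5-5

S => E   [S ::= E]
E => E-W   [E ::= E - W]
E-W => E-W-W   [E ::= E - W]
E-W-W => E-W-W-W   [E ::= E - W]
E-W-W-W => W-W-W-W   [E ::= W]
W-W-W-W => 5-W-W-W   [W ::= 5]
5-W-W-W => 5-5-W-W   [W ::= 5]
5-5-W-W => 5-5-5-W   [W ::= 5]
5-5-5-W => 5-5-5-5   [W ::= 5]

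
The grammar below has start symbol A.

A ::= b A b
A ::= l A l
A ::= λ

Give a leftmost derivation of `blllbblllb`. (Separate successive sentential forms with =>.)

A=>bAb=>blAlb=>bllAllb=>blllAlllb=>blllbAblllb=>blllbblllb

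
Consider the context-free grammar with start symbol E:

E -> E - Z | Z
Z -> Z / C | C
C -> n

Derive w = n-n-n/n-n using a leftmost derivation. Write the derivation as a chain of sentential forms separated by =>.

E => E-Z => E-Z-Z => E-Z-Z-Z => Z-Z-Z-Z => C-Z-Z-Z => n-Z-Z-Z => n-C-Z-Z => n-n-Z-Z => n-n-Z/C-Z => n-n-C/C-Z => n-n-n/C-Z => n-n-n/n-Z => n-n-n/n-C => n-n-n/n-n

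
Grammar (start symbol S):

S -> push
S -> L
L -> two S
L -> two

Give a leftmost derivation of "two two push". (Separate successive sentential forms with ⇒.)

S ⇒ L ⇒ two S ⇒ two L ⇒ two two S ⇒ two two push

S ⇒ L   [S -> L]
L ⇒ two S   [L -> two S]
two S ⇒ two L   [S -> L]
two L ⇒ two two S   [L -> two S]
two two S ⇒ two two push   [S -> push]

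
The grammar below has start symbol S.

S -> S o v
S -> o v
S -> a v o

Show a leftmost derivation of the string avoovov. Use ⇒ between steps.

S ⇒ Sov ⇒ Sovov ⇒ avoovov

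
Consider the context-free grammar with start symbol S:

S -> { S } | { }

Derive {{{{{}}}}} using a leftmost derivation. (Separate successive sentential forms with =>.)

S => {S}   [S -> { S }]
{S} => {{S}}   [S -> { S }]
{{S}} => {{{S}}}   [S -> { S }]
{{{S}}} => {{{{S}}}}   [S -> { S }]
{{{{S}}}} => {{{{{}}}}}   [S -> { }]

S=>{S}=>{{S}}=>{{{S}}}=>{{{{S}}}}=>{{{{{}}}}}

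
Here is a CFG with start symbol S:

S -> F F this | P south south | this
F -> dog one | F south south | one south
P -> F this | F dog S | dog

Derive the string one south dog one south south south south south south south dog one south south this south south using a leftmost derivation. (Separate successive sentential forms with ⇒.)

S ⇒ P south south ⇒ F dog S south south ⇒ one south dog S south south ⇒ one south dog F F this south south ⇒ one south dog F south south F this south south ⇒ one south dog F south south south south F this south south ⇒ one south dog F south south south south south south F this south south ⇒ one south dog one south south south south south south south F this south south ⇒ one south dog one south south south south south south south F south south this south south ⇒ one south dog one south south south south south south south dog one south south this south south

S ⇒ P south south   [S -> P south south]
P south south ⇒ F dog S south south   [P -> F dog S]
F dog S south south ⇒ one south dog S south south   [F -> one south]
one south dog S south south ⇒ one south dog F F this south south   [S -> F F this]
one south dog F F this south south ⇒ one south dog F south south F this south south   [F -> F south south]
one south dog F south south F this south south ⇒ one south dog F south south south south F this south south   [F -> F south south]
one south dog F south south south south F this south south ⇒ one south dog F south south south south south south F this south south   [F -> F south south]
one south dog F south south south south south south F this south south ⇒ one south dog one south south south south south south south F this south south   [F -> one south]
one south dog one south south south south south south south F this south south ⇒ one south dog one south south south south south south south F south south this south south   [F -> F south south]
one south dog one south south south south south south south F south south this south south ⇒ one south dog one south south south south south south south dog one south south this south south   [F -> dog one]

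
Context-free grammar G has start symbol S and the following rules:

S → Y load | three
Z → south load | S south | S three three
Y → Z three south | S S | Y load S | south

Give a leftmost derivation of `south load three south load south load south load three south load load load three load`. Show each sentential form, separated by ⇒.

S ⇒ Y load ⇒ Y load S load ⇒ Y load S load S load ⇒ Z three south load S load S load ⇒ south load three south load S load S load ⇒ south load three south load Y load load S load ⇒ south load three south load Y load S load load S load ⇒ south load three south load south load S load load S load ⇒ south load three south load south load Y load load load S load ⇒ south load three south load south load Z three south load load load S load ⇒ south load three south load south load south load three south load load load S load ⇒ south load three south load south load south load three south load load load three load

S ⇒ Y load   [S → Y load]
Y load ⇒ Y load S load   [Y → Y load S]
Y load S load ⇒ Y load S load S load   [Y → Y load S]
Y load S load S load ⇒ Z three south load S load S load   [Y → Z three south]
Z three south load S load S load ⇒ south load three south load S load S load   [Z → south load]
south load three south load S load S load ⇒ south load three south load Y load load S load   [S → Y load]
south load three south load Y load load S load ⇒ south load three south load Y load S load load S load   [Y → Y load S]
south load three south load Y load S load load S load ⇒ south load three south load south load S load load S load   [Y → south]
south load three south load south load S load load S load ⇒ south load three south load south load Y load load load S load   [S → Y load]
south load three south load south load Y load load load S load ⇒ south load three south load south load Z three south load load load S load   [Y → Z three south]
south load three south load south load Z three south load load load S load ⇒ south load three south load south load south load three south load load load S load   [Z → south load]
south load three south load south load south load three south load load load S load ⇒ south load three south load south load south load three south load load load three load   [S → three]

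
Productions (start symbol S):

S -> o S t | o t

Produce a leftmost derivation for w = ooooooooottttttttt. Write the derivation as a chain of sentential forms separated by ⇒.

S ⇒ oSt   [S -> o S t]
oSt ⇒ ooStt   [S -> o S t]
ooStt ⇒ oooSttt   [S -> o S t]
oooSttt ⇒ ooooStttt   [S -> o S t]
ooooStttt ⇒ oooooSttttt   [S -> o S t]
oooooSttttt ⇒ ooooooStttttt   [S -> o S t]
ooooooStttttt ⇒ oooooooSttttttt   [S -> o S t]
oooooooSttttttt ⇒ ooooooooStttttttt   [S -> o S t]
ooooooooStttttttt ⇒ ooooooooottttttttt   [S -> o t]

S ⇒ oSt ⇒ ooStt ⇒ oooSttt ⇒ ooooStttt ⇒ oooooSttttt ⇒ ooooooStttttt ⇒ oooooooSttttttt ⇒ ooooooooStttttttt ⇒ ooooooooottttttttt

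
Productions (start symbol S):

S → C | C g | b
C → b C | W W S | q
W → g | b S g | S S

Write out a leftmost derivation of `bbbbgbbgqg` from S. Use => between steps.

S => C   [S → C]
C => bC   [C → b C]
bC => bbC   [C → b C]
bbC => bbWWS   [C → W W S]
bbWWS => bbbSgWS   [W → b S g]
bbbSgWS => bbbbgWS   [S → b]
bbbbgWS => bbbbgbSgS   [W → b S g]
bbbbgbSgS => bbbbgbbgS   [S → b]
bbbbgbbgS => bbbbgbbgCg   [S → C g]
bbbbgbbgCg => bbbbgbbgqg   [C → q]

S => C => bC => bbC => bbWWS => bbbSgWS => bbbbgWS => bbbbgbSgS => bbbbgbbgS => bbbbgbbgCg => bbbbgbbgqg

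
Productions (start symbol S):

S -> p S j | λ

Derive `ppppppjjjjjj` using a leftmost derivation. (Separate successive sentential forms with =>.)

S=>pSj=>ppSjj=>pppSjjj=>ppppSjjjj=>pppppSjjjjj=>ppppppSjjjjjj=>ppppppjjjjjj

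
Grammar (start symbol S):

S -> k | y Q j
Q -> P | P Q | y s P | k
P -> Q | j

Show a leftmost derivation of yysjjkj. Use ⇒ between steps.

S ⇒ yQj ⇒ yPQj ⇒ yQQj ⇒ yysPQj ⇒ yysjQj ⇒ yysjPQj ⇒ yysjjQj ⇒ yysjjkj

S ⇒ yQj   [S -> y Q j]
yQj ⇒ yPQj   [Q -> P Q]
yPQj ⇒ yQQj   [P -> Q]
yQQj ⇒ yysPQj   [Q -> y s P]
yysPQj ⇒ yysjQj   [P -> j]
yysjQj ⇒ yysjPQj   [Q -> P Q]
yysjPQj ⇒ yysjjQj   [P -> j]
yysjjQj ⇒ yysjjkj   [Q -> k]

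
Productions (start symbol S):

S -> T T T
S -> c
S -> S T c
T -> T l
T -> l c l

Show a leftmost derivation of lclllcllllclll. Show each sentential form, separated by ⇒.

S ⇒ TTT ⇒ TlTT ⇒ lcllTT ⇒ lcllTlT ⇒ lcllTllT ⇒ lclllclllT ⇒ lclllclllTl ⇒ lclllclllTll ⇒ lclllcllllclll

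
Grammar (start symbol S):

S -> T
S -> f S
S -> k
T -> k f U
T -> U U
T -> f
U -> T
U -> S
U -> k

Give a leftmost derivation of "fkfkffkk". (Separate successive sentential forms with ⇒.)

S⇒fS⇒fT⇒fkfU⇒fkfT⇒fkfUU⇒fkfTU⇒fkfkfUU⇒fkfkfSU⇒fkfkffSU⇒fkfkffkU⇒fkfkffkk

S ⇒ fS   [S -> f S]
fS ⇒ fT   [S -> T]
fT ⇒ fkfU   [T -> k f U]
fkfU ⇒ fkfT   [U -> T]
fkfT ⇒ fkfUU   [T -> U U]
fkfUU ⇒ fkfTU   [U -> T]
fkfTU ⇒ fkfkfUU   [T -> k f U]
fkfkfUU ⇒ fkfkfSU   [U -> S]
fkfkfSU ⇒ fkfkffSU   [S -> f S]
fkfkffSU ⇒ fkfkffkU   [S -> k]
fkfkffkU ⇒ fkfkffkk   [U -> k]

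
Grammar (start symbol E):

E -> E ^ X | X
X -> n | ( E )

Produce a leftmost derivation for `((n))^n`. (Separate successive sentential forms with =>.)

E => E^X => X^X => (E)^X => (X)^X => ((E))^X => ((X))^X => ((n))^X => ((n))^n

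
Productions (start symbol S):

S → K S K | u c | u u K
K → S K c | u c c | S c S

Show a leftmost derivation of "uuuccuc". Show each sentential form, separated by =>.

S => uuK => uuScS => uuuccS => uuuccuc

S => uuK   [S → u u K]
uuK => uuScS   [K → S c S]
uuScS => uuuccS   [S → u c]
uuuccS => uuuccuc   [S → u c]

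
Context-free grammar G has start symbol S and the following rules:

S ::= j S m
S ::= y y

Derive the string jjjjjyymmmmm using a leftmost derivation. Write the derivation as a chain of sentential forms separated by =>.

S => jSm => jjSmm => jjjSmmm => jjjjSmmmm => jjjjjSmmmmm => jjjjjyymmmmm

S => jSm   [S ::= j S m]
jSm => jjSmm   [S ::= j S m]
jjSmm => jjjSmmm   [S ::= j S m]
jjjSmmm => jjjjSmmmm   [S ::= j S m]
jjjjSmmmm => jjjjjSmmmmm   [S ::= j S m]
jjjjjSmmmmm => jjjjjyymmmmm   [S ::= y y]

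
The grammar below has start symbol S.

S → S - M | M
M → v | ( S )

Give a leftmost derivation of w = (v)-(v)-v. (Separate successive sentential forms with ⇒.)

S ⇒ S-M ⇒ S-M-M ⇒ M-M-M ⇒ (S)-M-M ⇒ (M)-M-M ⇒ (v)-M-M ⇒ (v)-(S)-M ⇒ (v)-(M)-M ⇒ (v)-(v)-M ⇒ (v)-(v)-v

S ⇒ S-M   [S → S - M]
S-M ⇒ S-M-M   [S → S - M]
S-M-M ⇒ M-M-M   [S → M]
M-M-M ⇒ (S)-M-M   [M → ( S )]
(S)-M-M ⇒ (M)-M-M   [S → M]
(M)-M-M ⇒ (v)-M-M   [M → v]
(v)-M-M ⇒ (v)-(S)-M   [M → ( S )]
(v)-(S)-M ⇒ (v)-(M)-M   [S → M]
(v)-(M)-M ⇒ (v)-(v)-M   [M → v]
(v)-(v)-M ⇒ (v)-(v)-v   [M → v]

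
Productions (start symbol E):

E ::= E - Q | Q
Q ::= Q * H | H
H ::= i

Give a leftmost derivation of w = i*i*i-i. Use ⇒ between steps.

E⇒E-Q⇒Q-Q⇒Q*H-Q⇒Q*H*H-Q⇒H*H*H-Q⇒i*H*H-Q⇒i*i*H-Q⇒i*i*i-Q⇒i*i*i-H⇒i*i*i-i

E ⇒ E-Q   [E ::= E - Q]
E-Q ⇒ Q-Q   [E ::= Q]
Q-Q ⇒ Q*H-Q   [Q ::= Q * H]
Q*H-Q ⇒ Q*H*H-Q   [Q ::= Q * H]
Q*H*H-Q ⇒ H*H*H-Q   [Q ::= H]
H*H*H-Q ⇒ i*H*H-Q   [H ::= i]
i*H*H-Q ⇒ i*i*H-Q   [H ::= i]
i*i*H-Q ⇒ i*i*i-Q   [H ::= i]
i*i*i-Q ⇒ i*i*i-H   [Q ::= H]
i*i*i-H ⇒ i*i*i-i   [H ::= i]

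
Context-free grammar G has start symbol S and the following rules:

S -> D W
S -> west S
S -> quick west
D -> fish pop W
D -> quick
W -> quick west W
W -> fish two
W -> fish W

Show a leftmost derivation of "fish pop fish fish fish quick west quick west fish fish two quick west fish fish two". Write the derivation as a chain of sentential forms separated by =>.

S => D W   [S -> D W]
D W => fish pop W W   [D -> fish pop W]
fish pop W W => fish pop fish W W   [W -> fish W]
fish pop fish W W => fish pop fish fish W W   [W -> fish W]
fish pop fish fish W W => fish pop fish fish fish W W   [W -> fish W]
fish pop fish fish fish W W => fish pop fish fish fish quick west W W   [W -> quick west W]
fish pop fish fish fish quick west W W => fish pop fish fish fish quick west quick west W W   [W -> quick west W]
fish pop fish fish fish quick west quick west W W => fish pop fish fish fish quick west quick west fish W W   [W -> fish W]
fish pop fish fish fish quick west quick west fish W W => fish pop fish fish fish quick west quick west fish fish two W   [W -> fish two]
fish pop fish fish fish quick west quick west fish fish two W => fish pop fish fish fish quick west quick west fish fish two quick west W   [W -> quick west W]
fish pop fish fish fish quick west quick west fish fish two quick west W => fish pop fish fish fish quick west quick west fish fish two quick west fish W   [W -> fish W]
fish pop fish fish fish quick west quick west fish fish two quick west fish W => fish pop fish fish fish quick west quick west fish fish two quick west fish fish two   [W -> fish two]

S => D W => fish pop W W => fish pop fish W W => fish pop fish fish W W => fish pop fish fish fish W W => fish pop fish fish fish quick west W W => fish pop fish fish fish quick west quick west W W => fish pop fish fish fish quick west quick west fish W W => fish pop fish fish fish quick west quick west fish fish two W => fish pop fish fish fish quick west quick west fish fish two quick west W => fish pop fish fish fish quick west quick west fish fish two quick west fish W => fish pop fish fish fish quick west quick west fish fish two quick west fish fish two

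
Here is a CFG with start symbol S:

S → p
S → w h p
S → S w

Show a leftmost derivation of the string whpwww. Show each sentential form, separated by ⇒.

S⇒Sw⇒Sww⇒Swww⇒whpwww

S ⇒ Sw   [S → S w]
Sw ⇒ Sww   [S → S w]
Sww ⇒ Swww   [S → S w]
Swww ⇒ whpwww   [S → w h p]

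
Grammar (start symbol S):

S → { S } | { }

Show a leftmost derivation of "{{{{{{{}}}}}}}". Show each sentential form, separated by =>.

S => {S} => {{S}} => {{{S}}} => {{{{S}}}} => {{{{{S}}}}} => {{{{{{S}}}}}} => {{{{{{{}}}}}}}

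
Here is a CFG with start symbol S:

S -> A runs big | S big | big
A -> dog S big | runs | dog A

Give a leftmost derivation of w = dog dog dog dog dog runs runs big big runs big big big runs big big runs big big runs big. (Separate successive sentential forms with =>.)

S => A runs big => dog S big runs big => dog A runs big big runs big => dog dog S big runs big big runs big => dog dog A runs big big runs big big runs big => dog dog dog S big runs big big runs big big runs big => dog dog dog S big big runs big big runs big big runs big => dog dog dog A runs big big big runs big big runs big big runs big => dog dog dog dog A runs big big big runs big big runs big big runs big => dog dog dog dog dog S big runs big big big runs big big runs big big runs big => dog dog dog dog dog A runs big big runs big big big runs big big runs big big runs big => dog dog dog dog dog runs runs big big runs big big big runs big big runs big big runs big

S => A runs big   [S -> A runs big]
A runs big => dog S big runs big   [A -> dog S big]
dog S big runs big => dog A runs big big runs big   [S -> A runs big]
dog A runs big big runs big => dog dog S big runs big big runs big   [A -> dog S big]
dog dog S big runs big big runs big => dog dog A runs big big runs big big runs big   [S -> A runs big]
dog dog A runs big big runs big big runs big => dog dog dog S big runs big big runs big big runs big   [A -> dog S big]
dog dog dog S big runs big big runs big big runs big => dog dog dog S big big runs big big runs big big runs big   [S -> S big]
dog dog dog S big big runs big big runs big big runs big => dog dog dog A runs big big big runs big big runs big big runs big   [S -> A runs big]
dog dog dog A runs big big big runs big big runs big big runs big => dog dog dog dog A runs big big big runs big big runs big big runs big   [A -> dog A]
dog dog dog dog A runs big big big runs big big runs big big runs big => dog dog dog dog dog S big runs big big big runs big big runs big big runs big   [A -> dog S big]
dog dog dog dog dog S big runs big big big runs big big runs big big runs big => dog dog dog dog dog A runs big big runs big big big runs big big runs big big runs big   [S -> A runs big]
dog dog dog dog dog A runs big big runs big big big runs big big runs big big runs big => dog dog dog dog dog runs runs big big runs big big big runs big big runs big big runs big   [A -> runs]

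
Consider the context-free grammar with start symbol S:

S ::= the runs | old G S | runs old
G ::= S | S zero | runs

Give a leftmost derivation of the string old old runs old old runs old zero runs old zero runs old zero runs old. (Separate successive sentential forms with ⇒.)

S ⇒ old G S ⇒ old S zero S ⇒ old old G S zero S ⇒ old old runs S zero S ⇒ old old runs old G S zero S ⇒ old old runs old S zero S zero S ⇒ old old runs old old G S zero S zero S ⇒ old old runs old old S zero S zero S zero S ⇒ old old runs old old runs old zero S zero S zero S ⇒ old old runs old old runs old zero runs old zero S zero S ⇒ old old runs old old runs old zero runs old zero runs old zero S ⇒ old old runs old old runs old zero runs old zero runs old zero runs old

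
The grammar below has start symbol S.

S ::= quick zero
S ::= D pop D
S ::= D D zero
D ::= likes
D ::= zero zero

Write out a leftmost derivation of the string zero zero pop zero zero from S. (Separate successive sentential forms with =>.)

S => D pop D => zero zero pop D => zero zero pop zero zero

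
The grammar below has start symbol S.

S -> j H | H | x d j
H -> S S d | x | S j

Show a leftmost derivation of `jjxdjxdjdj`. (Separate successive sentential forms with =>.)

S => jH   [S -> j H]
jH => jSj   [H -> S j]
jSj => jjHj   [S -> j H]
jjHj => jjSSdj   [H -> S S d]
jjSSdj => jjxdjSdj   [S -> x d j]
jjxdjSdj => jjxdjxdjdj   [S -> x d j]

S => jH => jSj => jjHj => jjSSdj => jjxdjSdj => jjxdjxdjdj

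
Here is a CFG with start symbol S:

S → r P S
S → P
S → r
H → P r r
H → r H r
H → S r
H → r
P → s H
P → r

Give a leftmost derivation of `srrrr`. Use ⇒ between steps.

S ⇒ P ⇒ sH ⇒ sSr ⇒ srPSr ⇒ srrSr ⇒ srrrr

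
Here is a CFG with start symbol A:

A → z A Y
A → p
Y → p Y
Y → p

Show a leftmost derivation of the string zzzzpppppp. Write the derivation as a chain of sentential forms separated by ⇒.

A ⇒ zAY ⇒ zzAYY ⇒ zzzAYYY ⇒ zzzzAYYYY ⇒ zzzzpYYYY ⇒ zzzzppYYYY ⇒ zzzzpppYYY ⇒ zzzzppppYY ⇒ zzzzpppppY ⇒ zzzzpppppp

A ⇒ zAY   [A → z A Y]
zAY ⇒ zzAYY   [A → z A Y]
zzAYY ⇒ zzzAYYY   [A → z A Y]
zzzAYYY ⇒ zzzzAYYYY   [A → z A Y]
zzzzAYYYY ⇒ zzzzpYYYY   [A → p]
zzzzpYYYY ⇒ zzzzppYYYY   [Y → p Y]
zzzzppYYYY ⇒ zzzzpppYYY   [Y → p]
zzzzpppYYY ⇒ zzzzppppYY   [Y → p]
zzzzppppYY ⇒ zzzzpppppY   [Y → p]
zzzzpppppY ⇒ zzzzpppppp   [Y → p]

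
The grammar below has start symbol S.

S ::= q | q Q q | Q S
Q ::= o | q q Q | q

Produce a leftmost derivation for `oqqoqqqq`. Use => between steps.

S => QS   [S ::= Q S]
QS => oS   [Q ::= o]
oS => oQS   [S ::= Q S]
oQS => oqqQS   [Q ::= q q Q]
oqqQS => oqqoS   [Q ::= o]
oqqoS => oqqoQS   [S ::= Q S]
oqqoQS => oqqoqqQS   [Q ::= q q Q]
oqqoqqQS => oqqoqqqS   [Q ::= q]
oqqoqqqS => oqqoqqqq   [S ::= q]

S=>QS=>oS=>oQS=>oqqQS=>oqqoS=>oqqoQS=>oqqoqqQS=>oqqoqqqS=>oqqoqqqq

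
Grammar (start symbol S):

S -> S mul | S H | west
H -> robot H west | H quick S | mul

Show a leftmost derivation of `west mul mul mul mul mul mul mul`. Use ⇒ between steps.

S ⇒ S mul ⇒ S mul mul ⇒ S H mul mul ⇒ S mul H mul mul ⇒ S mul mul H mul mul ⇒ S mul mul mul H mul mul ⇒ S H mul mul mul H mul mul ⇒ west H mul mul mul H mul mul ⇒ west mul mul mul mul H mul mul ⇒ west mul mul mul mul mul mul mul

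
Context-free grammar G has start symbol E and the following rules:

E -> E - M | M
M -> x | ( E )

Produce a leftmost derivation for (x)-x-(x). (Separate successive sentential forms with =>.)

E => E-M   [E -> E - M]
E-M => E-M-M   [E -> E - M]
E-M-M => M-M-M   [E -> M]
M-M-M => (E)-M-M   [M -> ( E )]
(E)-M-M => (M)-M-M   [E -> M]
(M)-M-M => (x)-M-M   [M -> x]
(x)-M-M => (x)-x-M   [M -> x]
(x)-x-M => (x)-x-(E)   [M -> ( E )]
(x)-x-(E) => (x)-x-(M)   [E -> M]
(x)-x-(M) => (x)-x-(x)   [M -> x]

E => E-M => E-M-M => M-M-M => (E)-M-M => (M)-M-M => (x)-M-M => (x)-x-M => (x)-x-(E) => (x)-x-(M) => (x)-x-(x)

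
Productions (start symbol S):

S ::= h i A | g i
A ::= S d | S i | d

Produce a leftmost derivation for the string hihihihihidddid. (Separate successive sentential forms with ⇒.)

S ⇒ hiA   [S ::= h i A]
hiA ⇒ hiSd   [A ::= S d]
hiSd ⇒ hihiAd   [S ::= h i A]
hihiAd ⇒ hihiSid   [A ::= S i]
hihiSid ⇒ hihihiAid   [S ::= h i A]
hihihiAid ⇒ hihihiSdid   [A ::= S d]
hihihiSdid ⇒ hihihihiAdid   [S ::= h i A]
hihihihiAdid ⇒ hihihihiSddid   [A ::= S d]
hihihihiSddid ⇒ hihihihihiAddid   [S ::= h i A]
hihihihihiAddid ⇒ hihihihihidddid   [A ::= d]

S⇒hiA⇒hiSd⇒hihiAd⇒hihiSid⇒hihihiAid⇒hihihiSdid⇒hihihihiAdid⇒hihihihiSddid⇒hihihihihiAddid⇒hihihihihidddid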